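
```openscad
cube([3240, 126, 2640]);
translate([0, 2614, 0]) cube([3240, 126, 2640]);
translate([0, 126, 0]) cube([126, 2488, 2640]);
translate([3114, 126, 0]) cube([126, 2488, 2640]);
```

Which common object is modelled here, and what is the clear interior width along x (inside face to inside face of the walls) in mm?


A house (or room) frame. The interior width is 2988 mm.

Four 2640 mm walls enclosing a rectangle with no floor or roof — a room or house frame. Outside width is 3240 mm and wall thickness is 126 mm, so the interior width is 3240 − 2 × 126 = 2988 mm.


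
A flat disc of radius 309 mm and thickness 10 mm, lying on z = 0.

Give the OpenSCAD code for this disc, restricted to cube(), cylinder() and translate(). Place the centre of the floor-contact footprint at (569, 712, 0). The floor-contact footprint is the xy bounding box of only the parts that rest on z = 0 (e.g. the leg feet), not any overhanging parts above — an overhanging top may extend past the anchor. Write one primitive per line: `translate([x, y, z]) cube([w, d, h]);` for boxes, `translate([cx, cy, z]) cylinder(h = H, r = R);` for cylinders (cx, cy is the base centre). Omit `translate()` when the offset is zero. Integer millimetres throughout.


translate([569, 712, 0]) cylinder(h = 10, r = 309);


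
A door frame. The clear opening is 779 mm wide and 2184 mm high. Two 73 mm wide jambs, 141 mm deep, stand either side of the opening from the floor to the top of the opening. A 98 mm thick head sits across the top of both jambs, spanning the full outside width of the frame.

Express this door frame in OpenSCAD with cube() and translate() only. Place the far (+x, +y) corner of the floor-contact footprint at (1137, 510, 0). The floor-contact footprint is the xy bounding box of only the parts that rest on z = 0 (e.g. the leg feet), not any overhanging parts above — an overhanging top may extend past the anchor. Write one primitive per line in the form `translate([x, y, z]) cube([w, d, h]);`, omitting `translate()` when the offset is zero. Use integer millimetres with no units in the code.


translate([212, 369, 0]) cube([73, 141, 2184]);
translate([1064, 369, 0]) cube([73, 141, 2184]);
translate([212, 369, 2184]) cube([925, 141, 98]);


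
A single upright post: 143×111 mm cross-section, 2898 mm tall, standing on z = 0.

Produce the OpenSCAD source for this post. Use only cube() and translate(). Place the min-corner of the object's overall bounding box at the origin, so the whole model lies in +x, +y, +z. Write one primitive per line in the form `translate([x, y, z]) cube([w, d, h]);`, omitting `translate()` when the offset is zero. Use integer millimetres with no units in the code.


cube([143, 111, 2898]);


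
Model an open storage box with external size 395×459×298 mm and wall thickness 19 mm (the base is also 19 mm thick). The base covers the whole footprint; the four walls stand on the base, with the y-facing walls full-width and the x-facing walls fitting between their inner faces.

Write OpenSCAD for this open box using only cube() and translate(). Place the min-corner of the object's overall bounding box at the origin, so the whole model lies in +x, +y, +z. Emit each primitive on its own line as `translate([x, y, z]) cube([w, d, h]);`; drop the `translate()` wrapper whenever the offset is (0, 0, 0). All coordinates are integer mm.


cube([395, 459, 19]);
translate([0, 0, 19]) cube([395, 19, 279]);
translate([0, 440, 19]) cube([395, 19, 279]);
translate([0, 19, 19]) cube([19, 421, 279]);
translate([376, 19, 19]) cube([19, 421, 279]);


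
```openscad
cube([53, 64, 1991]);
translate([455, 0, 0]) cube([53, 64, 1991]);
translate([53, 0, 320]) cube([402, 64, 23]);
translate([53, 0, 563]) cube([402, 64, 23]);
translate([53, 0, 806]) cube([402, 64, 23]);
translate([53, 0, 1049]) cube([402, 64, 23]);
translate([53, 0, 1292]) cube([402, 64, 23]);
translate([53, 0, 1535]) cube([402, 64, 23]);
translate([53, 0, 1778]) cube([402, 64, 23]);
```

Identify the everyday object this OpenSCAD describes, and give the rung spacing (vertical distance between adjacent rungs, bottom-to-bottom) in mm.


A ladder. The rung spacing is 243 mm.

Two tall 53×64 posts with 7 short bars between them — a ladder. Adjacent rungs sit at z = 320 and z = 563, so the spacing is 563 − 320 = 243 mm.


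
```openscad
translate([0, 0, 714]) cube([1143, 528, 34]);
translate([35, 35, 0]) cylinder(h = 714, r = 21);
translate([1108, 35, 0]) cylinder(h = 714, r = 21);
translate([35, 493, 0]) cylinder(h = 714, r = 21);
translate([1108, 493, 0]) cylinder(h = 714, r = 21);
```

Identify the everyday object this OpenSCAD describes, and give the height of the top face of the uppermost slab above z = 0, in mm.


A table. The table height is 748 mm.

A 1143×528×34 slab sits at z = 714 on four Ø42 mm round legs — a table. The top surface is at 714 + 34 = 748 mm.


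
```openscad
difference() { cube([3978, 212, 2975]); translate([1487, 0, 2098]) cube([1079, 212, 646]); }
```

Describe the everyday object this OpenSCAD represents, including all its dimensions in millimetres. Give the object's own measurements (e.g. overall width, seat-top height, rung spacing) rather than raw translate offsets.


A wall 3978 mm long (x), 212 mm thick (y), 2975 mm tall, with a rectangular window opening cut through it. The opening is 1079 mm wide and 646 mm tall; its sill is at z = 2098 mm and its near (−x) edge is 1487 mm from the wall's −x end. The opening passes through the full wall thickness.


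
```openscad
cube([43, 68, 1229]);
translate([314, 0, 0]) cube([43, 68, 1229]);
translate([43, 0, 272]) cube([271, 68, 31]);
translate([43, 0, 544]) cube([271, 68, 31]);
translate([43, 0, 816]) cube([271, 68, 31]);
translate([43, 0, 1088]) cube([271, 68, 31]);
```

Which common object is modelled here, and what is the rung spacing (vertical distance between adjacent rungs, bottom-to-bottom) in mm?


A ladder. The rung spacing is 272 mm.

Two tall 43×68 posts with 4 short bars between them — a ladder. Adjacent rungs sit at z = 272 and z = 544, so the spacing is 544 − 272 = 272 mm.


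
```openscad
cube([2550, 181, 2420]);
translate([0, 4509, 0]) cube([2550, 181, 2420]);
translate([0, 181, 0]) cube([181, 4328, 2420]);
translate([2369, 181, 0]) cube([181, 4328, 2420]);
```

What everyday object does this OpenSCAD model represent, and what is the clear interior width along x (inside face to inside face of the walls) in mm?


A house (or room) frame. The interior width is 2188 mm.

Four 2420 mm walls enclosing a rectangle with no floor or roof — a room or house frame. Outside width is 2550 mm and wall thickness is 181 mm, so the interior width is 2550 − 2 × 181 = 2188 mm.


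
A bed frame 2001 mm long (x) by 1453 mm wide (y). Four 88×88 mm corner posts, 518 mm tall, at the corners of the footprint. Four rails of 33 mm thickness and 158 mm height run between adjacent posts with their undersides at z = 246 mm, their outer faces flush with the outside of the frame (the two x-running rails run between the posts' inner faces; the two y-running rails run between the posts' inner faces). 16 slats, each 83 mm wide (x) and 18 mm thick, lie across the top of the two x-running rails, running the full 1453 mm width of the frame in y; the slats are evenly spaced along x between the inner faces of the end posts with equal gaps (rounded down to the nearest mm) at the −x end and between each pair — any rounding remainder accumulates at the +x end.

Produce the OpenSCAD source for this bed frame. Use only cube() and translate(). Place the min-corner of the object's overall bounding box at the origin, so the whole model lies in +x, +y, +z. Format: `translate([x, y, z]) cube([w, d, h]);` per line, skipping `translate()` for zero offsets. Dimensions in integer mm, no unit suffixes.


cube([88, 88, 518]);
translate([0, 1365, 0]) cube([88, 88, 518]);
translate([1913, 0, 0]) cube([88, 88, 518]);
translate([1913, 1365, 0]) cube([88, 88, 518]);
translate([88, 0, 246]) cube([1825, 33, 158]);
translate([88, 1420, 246]) cube([1825, 33, 158]);
translate([0, 88, 246]) cube([33, 1277, 158]);
translate([1968, 88, 246]) cube([33, 1277, 158]);
translate([117, 0, 404]) cube([83, 1453, 18]);
translate([229, 0, 404]) cube([83, 1453, 18]);
translate([341, 0, 404]) cube([83, 1453, 18]);
translate([453, 0, 404]) cube([83, 1453, 18]);
translate([565, 0, 404]) cube([83, 1453, 18]);
translate([677, 0, 404]) cube([83, 1453, 18]);
translate([789, 0, 404]) cube([83, 1453, 18]);
translate([901, 0, 404]) cube([83, 1453, 18]);
translate([1013, 0, 404]) cube([83, 1453, 18]);
translate([1125, 0, 404]) cube([83, 1453, 18]);
translate([1237, 0, 404]) cube([83, 1453, 18]);
translate([1349, 0, 404]) cube([83, 1453, 18]);
translate([1461, 0, 404]) cube([83, 1453, 18]);
translate([1573, 0, 404]) cube([83, 1453, 18]);
translate([1685, 0, 404]) cube([83, 1453, 18]);
translate([1797, 0, 404]) cube([83, 1453, 18]);


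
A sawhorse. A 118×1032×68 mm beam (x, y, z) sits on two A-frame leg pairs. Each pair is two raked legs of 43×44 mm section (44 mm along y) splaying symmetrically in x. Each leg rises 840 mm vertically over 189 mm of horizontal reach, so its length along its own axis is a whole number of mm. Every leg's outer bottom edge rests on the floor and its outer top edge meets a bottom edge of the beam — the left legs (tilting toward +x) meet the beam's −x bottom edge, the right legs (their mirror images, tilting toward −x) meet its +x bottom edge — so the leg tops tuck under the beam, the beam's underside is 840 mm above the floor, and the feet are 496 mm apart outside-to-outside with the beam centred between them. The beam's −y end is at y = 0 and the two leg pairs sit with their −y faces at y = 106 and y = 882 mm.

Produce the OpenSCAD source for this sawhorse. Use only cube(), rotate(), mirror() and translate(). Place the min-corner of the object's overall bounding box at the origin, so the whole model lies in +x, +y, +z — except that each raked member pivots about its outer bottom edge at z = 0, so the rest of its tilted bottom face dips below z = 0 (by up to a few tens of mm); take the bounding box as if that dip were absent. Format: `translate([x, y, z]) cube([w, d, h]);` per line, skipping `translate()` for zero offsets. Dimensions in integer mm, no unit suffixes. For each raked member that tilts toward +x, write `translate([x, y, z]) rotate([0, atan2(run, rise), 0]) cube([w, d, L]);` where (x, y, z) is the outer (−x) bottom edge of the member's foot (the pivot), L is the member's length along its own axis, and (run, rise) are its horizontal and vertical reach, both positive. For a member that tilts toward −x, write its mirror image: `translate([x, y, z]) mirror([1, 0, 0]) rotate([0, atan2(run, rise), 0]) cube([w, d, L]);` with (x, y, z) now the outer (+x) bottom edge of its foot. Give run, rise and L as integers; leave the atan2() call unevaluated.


translate([189, 0, 840]) cube([118, 1032, 68]);
translate([0, 106, 0]) rotate([0, atan2(189, 840), 0]) cube([43, 44, 861]);
translate([496, 106, 0]) mirror([1, 0, 0]) rotate([0, atan2(189, 840), 0]) cube([43, 44, 861]);
translate([0, 882, 0]) rotate([0, atan2(189, 840), 0]) cube([43, 44, 861]);
translate([496, 882, 0]) mirror([1, 0, 0]) rotate([0, atan2(189, 840), 0]) cube([43, 44, 861]);


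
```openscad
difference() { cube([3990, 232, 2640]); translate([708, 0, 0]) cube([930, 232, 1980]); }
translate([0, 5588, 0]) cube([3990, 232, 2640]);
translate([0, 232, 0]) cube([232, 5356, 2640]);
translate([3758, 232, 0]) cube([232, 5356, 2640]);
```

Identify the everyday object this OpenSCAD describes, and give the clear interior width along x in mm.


A single room. The interior width is 3526 mm.

Four walls enclosing a rectangle with a door in the front wall — a room. Outside width 3990 minus two 232 mm walls gives 3526 mm.


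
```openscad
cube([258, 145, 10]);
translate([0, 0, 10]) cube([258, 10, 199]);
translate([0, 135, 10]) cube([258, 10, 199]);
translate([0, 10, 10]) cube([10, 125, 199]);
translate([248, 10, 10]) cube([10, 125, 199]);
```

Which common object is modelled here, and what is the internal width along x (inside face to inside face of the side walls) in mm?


An open box. The internal width is 238 mm.

A 258×145 base slab with four walls standing on it — an open box. The base is 258 mm wide and the walls are 10 mm thick, so the internal width is 258 − 2 × 10 = 238 mm.


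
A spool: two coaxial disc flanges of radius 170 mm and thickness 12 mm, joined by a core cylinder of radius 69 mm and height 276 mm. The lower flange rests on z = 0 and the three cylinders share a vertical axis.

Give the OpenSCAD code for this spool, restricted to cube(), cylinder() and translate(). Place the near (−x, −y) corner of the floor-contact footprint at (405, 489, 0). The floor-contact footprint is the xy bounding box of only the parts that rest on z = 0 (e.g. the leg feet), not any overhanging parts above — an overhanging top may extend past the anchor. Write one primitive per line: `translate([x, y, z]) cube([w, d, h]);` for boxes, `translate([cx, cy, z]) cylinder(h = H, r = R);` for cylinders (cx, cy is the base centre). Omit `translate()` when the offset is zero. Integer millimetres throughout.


translate([575, 659, 0]) cylinder(h = 12, r = 170);
translate([575, 659, 12]) cylinder(h = 276, r = 69);
translate([575, 659, 288]) cylinder(h = 12, r = 170);


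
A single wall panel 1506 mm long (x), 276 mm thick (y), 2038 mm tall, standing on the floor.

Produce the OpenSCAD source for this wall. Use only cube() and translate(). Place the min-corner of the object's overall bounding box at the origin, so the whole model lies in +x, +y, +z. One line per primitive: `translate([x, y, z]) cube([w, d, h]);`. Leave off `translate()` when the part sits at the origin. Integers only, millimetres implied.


cube([1506, 276, 2038]);


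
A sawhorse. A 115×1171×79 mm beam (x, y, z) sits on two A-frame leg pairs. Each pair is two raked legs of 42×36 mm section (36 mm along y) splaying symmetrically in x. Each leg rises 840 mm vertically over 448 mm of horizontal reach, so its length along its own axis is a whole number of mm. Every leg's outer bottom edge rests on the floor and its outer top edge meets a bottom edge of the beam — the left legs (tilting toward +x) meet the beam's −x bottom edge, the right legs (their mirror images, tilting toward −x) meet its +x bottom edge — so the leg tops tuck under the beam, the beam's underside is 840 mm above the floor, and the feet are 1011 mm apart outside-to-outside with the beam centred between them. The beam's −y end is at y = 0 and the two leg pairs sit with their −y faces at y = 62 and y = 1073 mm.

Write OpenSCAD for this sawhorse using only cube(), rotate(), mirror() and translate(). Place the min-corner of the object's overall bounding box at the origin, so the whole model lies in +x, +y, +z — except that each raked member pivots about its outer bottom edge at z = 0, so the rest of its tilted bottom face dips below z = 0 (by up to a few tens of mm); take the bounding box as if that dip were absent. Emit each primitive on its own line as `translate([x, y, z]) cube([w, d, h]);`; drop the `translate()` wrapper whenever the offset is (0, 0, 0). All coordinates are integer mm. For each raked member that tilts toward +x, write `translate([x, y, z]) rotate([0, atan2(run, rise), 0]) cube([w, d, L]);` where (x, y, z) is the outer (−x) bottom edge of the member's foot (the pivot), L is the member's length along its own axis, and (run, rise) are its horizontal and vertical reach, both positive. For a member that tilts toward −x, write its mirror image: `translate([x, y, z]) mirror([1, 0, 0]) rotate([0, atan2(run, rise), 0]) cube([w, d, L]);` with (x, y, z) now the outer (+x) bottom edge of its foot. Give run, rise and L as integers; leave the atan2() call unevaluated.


translate([448, 0, 840]) cube([115, 1171, 79]);
translate([0, 62, 0]) rotate([0, atan2(448, 840), 0]) cube([42, 36, 952]);
translate([1011, 62, 0]) mirror([1, 0, 0]) rotate([0, atan2(448, 840), 0]) cube([42, 36, 952]);
translate([0, 1073, 0]) rotate([0, atan2(448, 840), 0]) cube([42, 36, 952]);
translate([1011, 1073, 0]) mirror([1, 0, 0]) rotate([0, atan2(448, 840), 0]) cube([42, 36, 952]);


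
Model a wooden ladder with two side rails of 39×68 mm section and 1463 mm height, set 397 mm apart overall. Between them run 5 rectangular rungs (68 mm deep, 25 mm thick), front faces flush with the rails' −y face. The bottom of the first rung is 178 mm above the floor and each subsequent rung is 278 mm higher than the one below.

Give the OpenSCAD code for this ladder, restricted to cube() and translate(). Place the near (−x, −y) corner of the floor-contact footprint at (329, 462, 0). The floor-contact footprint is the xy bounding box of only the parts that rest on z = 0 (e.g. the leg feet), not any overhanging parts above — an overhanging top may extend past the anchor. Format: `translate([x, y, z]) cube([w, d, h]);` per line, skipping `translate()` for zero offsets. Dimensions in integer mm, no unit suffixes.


translate([329, 462, 0]) cube([39, 68, 1463]);
translate([687, 462, 0]) cube([39, 68, 1463]);
translate([368, 462, 178]) cube([319, 68, 25]);
translate([368, 462, 456]) cube([319, 68, 25]);
translate([368, 462, 734]) cube([319, 68, 25]);
translate([368, 462, 1012]) cube([319, 68, 25]);
translate([368, 462, 1290]) cube([319, 68, 25]);


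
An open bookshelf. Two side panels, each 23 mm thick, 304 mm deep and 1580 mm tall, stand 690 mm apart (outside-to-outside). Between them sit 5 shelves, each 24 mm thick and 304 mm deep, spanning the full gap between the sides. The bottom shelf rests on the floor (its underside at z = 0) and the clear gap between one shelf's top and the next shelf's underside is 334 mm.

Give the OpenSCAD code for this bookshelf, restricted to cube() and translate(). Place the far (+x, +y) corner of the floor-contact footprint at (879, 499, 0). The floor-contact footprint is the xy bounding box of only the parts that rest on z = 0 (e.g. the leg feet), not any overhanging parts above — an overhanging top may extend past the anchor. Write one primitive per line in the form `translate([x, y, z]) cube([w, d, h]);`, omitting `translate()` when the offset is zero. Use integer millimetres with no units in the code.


translate([189, 195, 0]) cube([23, 304, 1580]);
translate([856, 195, 0]) cube([23, 304, 1580]);
translate([212, 195, 0]) cube([644, 304, 24]);
translate([212, 195, 358]) cube([644, 304, 24]);
translate([212, 195, 716]) cube([644, 304, 24]);
translate([212, 195, 1074]) cube([644, 304, 24]);
translate([212, 195, 1432]) cube([644, 304, 24]);


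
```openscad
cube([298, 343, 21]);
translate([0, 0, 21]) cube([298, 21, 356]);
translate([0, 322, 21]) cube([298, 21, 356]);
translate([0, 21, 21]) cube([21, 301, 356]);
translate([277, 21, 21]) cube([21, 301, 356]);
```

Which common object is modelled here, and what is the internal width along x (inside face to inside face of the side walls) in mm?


An open box. The internal width is 256 mm.

A 298×343 base slab with four walls standing on it — an open box. The base is 298 mm wide and the walls are 21 mm thick, so the internal width is 298 − 2 × 21 = 256 mm.


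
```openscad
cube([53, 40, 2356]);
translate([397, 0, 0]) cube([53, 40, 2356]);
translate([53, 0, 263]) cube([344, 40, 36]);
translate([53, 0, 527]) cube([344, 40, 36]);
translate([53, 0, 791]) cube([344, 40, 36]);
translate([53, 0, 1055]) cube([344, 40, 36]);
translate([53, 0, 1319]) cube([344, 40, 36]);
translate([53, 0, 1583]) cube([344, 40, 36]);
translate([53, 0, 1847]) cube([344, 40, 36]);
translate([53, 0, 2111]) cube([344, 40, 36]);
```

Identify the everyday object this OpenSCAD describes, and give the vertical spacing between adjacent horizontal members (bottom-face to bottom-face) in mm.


A ladder. The rung spacing is 264 mm.

Two tall 53×40 posts with 8 short bars between them — a ladder. Adjacent rungs sit at z = 263 and z = 527, so the spacing is 527 − 263 = 264 mm.


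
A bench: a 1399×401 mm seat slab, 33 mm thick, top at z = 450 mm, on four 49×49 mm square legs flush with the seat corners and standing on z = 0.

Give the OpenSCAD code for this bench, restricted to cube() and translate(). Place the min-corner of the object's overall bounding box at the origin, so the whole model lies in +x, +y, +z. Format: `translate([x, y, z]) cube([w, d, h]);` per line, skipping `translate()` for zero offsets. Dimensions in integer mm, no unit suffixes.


translate([0, 0, 417]) cube([1399, 401, 33]);
cube([49, 49, 417]);
translate([0, 352, 0]) cube([49, 49, 417]);
translate([1350, 0, 0]) cube([49, 49, 417]);
translate([1350, 352, 0]) cube([49, 49, 417]);


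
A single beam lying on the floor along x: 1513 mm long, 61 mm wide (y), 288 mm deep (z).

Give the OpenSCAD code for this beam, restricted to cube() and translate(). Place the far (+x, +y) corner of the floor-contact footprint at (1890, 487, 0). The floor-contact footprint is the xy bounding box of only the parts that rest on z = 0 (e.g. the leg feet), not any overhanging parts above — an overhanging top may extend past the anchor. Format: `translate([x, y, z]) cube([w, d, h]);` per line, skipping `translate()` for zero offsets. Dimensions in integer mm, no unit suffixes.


translate([377, 426, 0]) cube([1513, 61, 288]);


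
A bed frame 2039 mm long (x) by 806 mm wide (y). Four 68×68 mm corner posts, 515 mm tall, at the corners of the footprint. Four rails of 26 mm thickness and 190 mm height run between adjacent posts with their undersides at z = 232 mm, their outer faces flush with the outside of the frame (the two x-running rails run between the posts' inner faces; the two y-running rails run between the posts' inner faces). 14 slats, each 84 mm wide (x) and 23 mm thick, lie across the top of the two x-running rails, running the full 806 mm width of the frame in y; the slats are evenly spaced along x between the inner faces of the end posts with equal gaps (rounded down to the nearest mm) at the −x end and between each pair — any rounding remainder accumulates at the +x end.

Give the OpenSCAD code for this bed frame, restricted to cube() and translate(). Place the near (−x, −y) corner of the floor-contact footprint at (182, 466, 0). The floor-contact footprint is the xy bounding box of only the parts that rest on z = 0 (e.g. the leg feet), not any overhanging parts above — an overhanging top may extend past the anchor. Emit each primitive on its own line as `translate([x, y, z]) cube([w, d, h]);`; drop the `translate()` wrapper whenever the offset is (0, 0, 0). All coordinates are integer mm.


// slat z = rail_z + rail_h = 232 + 190 = 422
// slat gap = ⌊(1903 − 14·84) / 15⌋ = 48
translate([182, 466, 0]) cube([68, 68, 515]);
translate([182, 1204, 0]) cube([68, 68, 515]);
translate([2153, 466, 0]) cube([68, 68, 515]);
translate([2153, 1204, 0]) cube([68, 68, 515]);
translate([250, 466, 232]) cube([1903, 26, 190]);
translate([250, 1246, 232]) cube([1903, 26, 190]);
translate([182, 534, 232]) cube([26, 670, 190]);
translate([2195, 534, 232]) cube([26, 670, 190]);
translate([298, 466, 422]) cube([84, 806, 23]);
translate([430, 466, 422]) cube([84, 806, 23]);
translate([562, 466, 422]) cube([84, 806, 23]);
translate([694, 466, 422]) cube([84, 806, 23]);
translate([826, 466, 422]) cube([84, 806, 23]);
translate([958, 466, 422]) cube([84, 806, 23]);
translate([1090, 466, 422]) cube([84, 806, 23]);
translate([1222, 466, 422]) cube([84, 806, 23]);
translate([1354, 466, 422]) cube([84, 806, 23]);
translate([1486, 466, 422]) cube([84, 806, 23]);
translate([1618, 466, 422]) cube([84, 806, 23]);
translate([1750, 466, 422]) cube([84, 806, 23]);
translate([1882, 466, 422]) cube([84, 806, 23]);
translate([2014, 466, 422]) cube([84, 806, 23]);


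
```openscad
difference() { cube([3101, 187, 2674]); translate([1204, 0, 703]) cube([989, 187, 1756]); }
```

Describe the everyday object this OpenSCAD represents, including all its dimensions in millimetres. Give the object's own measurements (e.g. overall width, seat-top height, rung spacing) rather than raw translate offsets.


A wall 3101 mm long (x), 187 mm thick (y), 2674 mm tall, with a rectangular window opening cut through it. The opening is 989 mm wide and 1756 mm tall; its sill is at z = 703 mm and its near (−x) edge is 1204 mm from the wall's −x end. The opening passes through the full wall thickness.


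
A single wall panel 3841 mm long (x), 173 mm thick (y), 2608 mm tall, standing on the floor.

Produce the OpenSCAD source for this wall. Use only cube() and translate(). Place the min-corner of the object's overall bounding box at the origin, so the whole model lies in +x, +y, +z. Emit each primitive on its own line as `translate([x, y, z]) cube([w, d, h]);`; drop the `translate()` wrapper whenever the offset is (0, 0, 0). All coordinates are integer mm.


cube([3841, 173, 2608]);


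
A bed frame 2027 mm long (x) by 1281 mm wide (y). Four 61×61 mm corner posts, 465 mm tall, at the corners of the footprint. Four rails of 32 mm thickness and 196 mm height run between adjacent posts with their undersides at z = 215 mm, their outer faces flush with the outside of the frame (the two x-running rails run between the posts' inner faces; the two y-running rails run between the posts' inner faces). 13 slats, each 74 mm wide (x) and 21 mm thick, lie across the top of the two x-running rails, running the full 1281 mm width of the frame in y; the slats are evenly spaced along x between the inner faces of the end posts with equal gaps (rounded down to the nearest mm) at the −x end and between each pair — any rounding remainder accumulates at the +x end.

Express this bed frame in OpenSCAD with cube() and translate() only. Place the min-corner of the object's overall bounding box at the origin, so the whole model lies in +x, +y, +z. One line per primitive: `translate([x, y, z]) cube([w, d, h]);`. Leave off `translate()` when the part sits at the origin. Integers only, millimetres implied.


cube([61, 61, 465]);
translate([0, 1220, 0]) cube([61, 61, 465]);
translate([1966, 0, 0]) cube([61, 61, 465]);
translate([1966, 1220, 0]) cube([61, 61, 465]);
translate([61, 0, 215]) cube([1905, 32, 196]);
translate([61, 1249, 215]) cube([1905, 32, 196]);
translate([0, 61, 215]) cube([32, 1159, 196]);
translate([1995, 61, 215]) cube([32, 1159, 196]);
translate([128, 0, 411]) cube([74, 1281, 21]);
translate([269, 0, 411]) cube([74, 1281, 21]);
translate([410, 0, 411]) cube([74, 1281, 21]);
translate([551, 0, 411]) cube([74, 1281, 21]);
translate([692, 0, 411]) cube([74, 1281, 21]);
translate([833, 0, 411]) cube([74, 1281, 21]);
translate([974, 0, 411]) cube([74, 1281, 21]);
translate([1115, 0, 411]) cube([74, 1281, 21]);
translate([1256, 0, 411]) cube([74, 1281, 21]);
translate([1397, 0, 411]) cube([74, 1281, 21]);
translate([1538, 0, 411]) cube([74, 1281, 21]);
translate([1679, 0, 411]) cube([74, 1281, 21]);
translate([1820, 0, 411]) cube([74, 1281, 21]);


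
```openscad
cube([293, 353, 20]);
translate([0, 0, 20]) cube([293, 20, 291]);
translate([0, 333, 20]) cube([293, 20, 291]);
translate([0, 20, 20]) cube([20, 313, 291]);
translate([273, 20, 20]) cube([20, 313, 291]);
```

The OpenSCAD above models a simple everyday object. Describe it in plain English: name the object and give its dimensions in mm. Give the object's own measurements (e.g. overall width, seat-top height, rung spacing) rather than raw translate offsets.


An open-topped rectangular box: outside dimensions 293×353×311 mm, with a uniform wall and base thickness of 20 mm. The base is a full 293×353 slab on the floor; four walls sit on top of the base. The front and back walls (the −y and +y sides) span the full width; the two side walls fit between them.


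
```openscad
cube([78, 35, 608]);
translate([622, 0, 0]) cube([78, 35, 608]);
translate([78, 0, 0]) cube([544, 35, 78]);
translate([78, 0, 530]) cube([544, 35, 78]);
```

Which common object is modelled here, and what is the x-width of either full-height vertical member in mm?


A picture frame. The border width is 78 mm.

Four thin pieces enclosing a rectangular opening — a picture frame. The two full-height stiles are 608 mm tall; the top rail sits at z = 530 and is 78 mm tall, so the border above the opening is 608 − 530 = 78 mm, matching the stile x-width.


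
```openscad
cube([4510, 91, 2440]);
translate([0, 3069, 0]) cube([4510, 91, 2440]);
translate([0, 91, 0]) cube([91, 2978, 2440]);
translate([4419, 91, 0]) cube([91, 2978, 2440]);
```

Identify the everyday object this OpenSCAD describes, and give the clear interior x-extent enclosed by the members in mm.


A house (or room) frame. The interior width is 4328 mm.

Four 2440 mm walls enclosing a rectangle with no floor or roof — a room or house frame. Outside width is 4510 mm and wall thickness is 91 mm, so the interior width is 4510 − 2 × 91 = 4328 mm.


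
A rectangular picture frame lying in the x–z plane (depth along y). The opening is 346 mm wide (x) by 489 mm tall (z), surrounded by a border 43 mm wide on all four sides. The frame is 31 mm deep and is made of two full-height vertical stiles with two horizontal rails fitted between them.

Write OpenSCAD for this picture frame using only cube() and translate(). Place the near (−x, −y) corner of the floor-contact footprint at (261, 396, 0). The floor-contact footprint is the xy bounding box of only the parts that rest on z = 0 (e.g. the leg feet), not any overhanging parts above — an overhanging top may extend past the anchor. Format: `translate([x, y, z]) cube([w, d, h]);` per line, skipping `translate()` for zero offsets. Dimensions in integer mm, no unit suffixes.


translate([261, 396, 0]) cube([43, 31, 575]);
translate([650, 396, 0]) cube([43, 31, 575]);
translate([304, 396, 0]) cube([346, 31, 43]);
translate([304, 396, 532]) cube([346, 31, 43]);


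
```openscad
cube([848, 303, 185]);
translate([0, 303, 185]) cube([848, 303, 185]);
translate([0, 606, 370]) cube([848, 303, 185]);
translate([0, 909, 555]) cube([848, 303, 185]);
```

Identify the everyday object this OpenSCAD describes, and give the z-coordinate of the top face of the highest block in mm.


A staircase. The total rise is 740 mm.

4 identical blocks, each offset up and back from the previous — a staircase. Each step is 185 mm tall and there are 4 of them, so the total rise is 4 × 185 = 740 mm.


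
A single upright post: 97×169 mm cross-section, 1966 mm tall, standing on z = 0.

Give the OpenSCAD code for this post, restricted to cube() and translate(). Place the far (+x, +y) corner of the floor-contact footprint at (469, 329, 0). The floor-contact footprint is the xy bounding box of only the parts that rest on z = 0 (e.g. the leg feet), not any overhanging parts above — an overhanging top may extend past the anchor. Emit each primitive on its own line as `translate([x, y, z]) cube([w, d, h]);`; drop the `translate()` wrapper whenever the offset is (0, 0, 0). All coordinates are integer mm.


translate([372, 160, 0]) cube([97, 169, 1966]);


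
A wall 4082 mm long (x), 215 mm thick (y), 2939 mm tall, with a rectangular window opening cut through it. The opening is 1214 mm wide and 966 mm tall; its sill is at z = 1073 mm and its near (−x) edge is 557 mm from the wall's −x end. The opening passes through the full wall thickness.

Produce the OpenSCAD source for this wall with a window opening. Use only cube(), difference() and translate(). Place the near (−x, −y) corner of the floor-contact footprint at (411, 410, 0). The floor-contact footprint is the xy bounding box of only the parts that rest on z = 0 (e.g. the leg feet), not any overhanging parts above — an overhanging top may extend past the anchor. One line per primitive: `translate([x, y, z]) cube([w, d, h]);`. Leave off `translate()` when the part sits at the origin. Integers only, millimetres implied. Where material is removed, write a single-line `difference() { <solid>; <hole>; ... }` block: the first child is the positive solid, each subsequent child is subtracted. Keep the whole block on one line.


difference() { translate([411, 410, 0]) cube([4082, 215, 2939]); translate([968, 410, 1073]) cube([1214, 215, 966]); }


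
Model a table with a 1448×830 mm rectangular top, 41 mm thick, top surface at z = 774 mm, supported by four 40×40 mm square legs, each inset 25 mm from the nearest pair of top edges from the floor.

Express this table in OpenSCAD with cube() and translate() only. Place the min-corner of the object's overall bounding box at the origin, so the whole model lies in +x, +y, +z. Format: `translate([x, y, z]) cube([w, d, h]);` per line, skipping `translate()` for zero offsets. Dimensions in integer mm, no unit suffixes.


// leg_h = 774 - 41 = 733
translate([0, 0, 733]) cube([1448, 830, 41]);
translate([25, 25, 0]) cube([40, 40, 733]);
translate([1383, 25, 0]) cube([40, 40, 733]);
translate([25, 765, 0]) cube([40, 40, 733]);
translate([1383, 765, 0]) cube([40, 40, 733]);


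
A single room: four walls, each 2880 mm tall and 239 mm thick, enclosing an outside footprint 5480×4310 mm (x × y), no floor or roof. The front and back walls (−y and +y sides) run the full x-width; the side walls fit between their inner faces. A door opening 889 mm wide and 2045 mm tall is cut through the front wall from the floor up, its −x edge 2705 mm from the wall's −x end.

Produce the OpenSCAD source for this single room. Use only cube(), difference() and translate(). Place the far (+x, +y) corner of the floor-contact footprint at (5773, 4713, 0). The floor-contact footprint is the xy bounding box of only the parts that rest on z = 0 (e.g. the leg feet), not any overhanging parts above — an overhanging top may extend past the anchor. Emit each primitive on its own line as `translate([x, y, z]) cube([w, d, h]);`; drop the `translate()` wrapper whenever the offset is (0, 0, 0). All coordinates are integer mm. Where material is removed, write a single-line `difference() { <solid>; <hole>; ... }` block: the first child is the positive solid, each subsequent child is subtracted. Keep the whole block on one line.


difference() { translate([293, 403, 0]) cube([5480, 239, 2880]); translate([2998, 403, 0]) cube([889, 239, 2045]); }
translate([293, 4474, 0]) cube([5480, 239, 2880]);
translate([293, 642, 0]) cube([239, 3832, 2880]);
translate([5534, 642, 0]) cube([239, 3832, 2880]);


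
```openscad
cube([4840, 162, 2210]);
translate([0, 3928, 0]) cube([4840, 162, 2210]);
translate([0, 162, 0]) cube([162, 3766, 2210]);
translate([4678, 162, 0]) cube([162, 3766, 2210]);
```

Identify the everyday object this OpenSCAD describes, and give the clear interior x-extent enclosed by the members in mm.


A house (or room) frame. The interior width is 4516 mm.

Four 2210 mm walls enclosing a rectangle with no floor or roof — a room or house frame. Outside width is 4840 mm and wall thickness is 162 mm, so the interior width is 4840 − 2 × 162 = 4516 mm.


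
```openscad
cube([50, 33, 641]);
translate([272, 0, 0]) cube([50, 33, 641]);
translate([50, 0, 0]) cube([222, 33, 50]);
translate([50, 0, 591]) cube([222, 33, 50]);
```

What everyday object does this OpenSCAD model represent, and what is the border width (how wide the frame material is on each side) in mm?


A picture frame. The border width is 50 mm.

Four thin pieces enclosing a rectangular opening — a picture frame. The two full-height stiles are 641 mm tall; the top rail sits at z = 591 and is 50 mm tall, so the border above the opening is 641 − 591 = 50 mm, matching the stile x-width.


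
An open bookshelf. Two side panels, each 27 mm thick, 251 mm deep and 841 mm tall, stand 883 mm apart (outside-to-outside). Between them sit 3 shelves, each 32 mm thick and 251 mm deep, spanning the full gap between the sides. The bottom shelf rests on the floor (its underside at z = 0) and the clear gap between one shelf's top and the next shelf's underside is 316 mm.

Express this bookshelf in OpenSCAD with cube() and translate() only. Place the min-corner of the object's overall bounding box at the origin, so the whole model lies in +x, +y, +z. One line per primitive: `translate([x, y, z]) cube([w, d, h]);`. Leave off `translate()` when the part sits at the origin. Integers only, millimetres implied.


cube([27, 251, 841]);
translate([856, 0, 0]) cube([27, 251, 841]);
translate([27, 0, 0]) cube([829, 251, 32]);
translate([27, 0, 348]) cube([829, 251, 32]);
translate([27, 0, 696]) cube([829, 251, 32]);


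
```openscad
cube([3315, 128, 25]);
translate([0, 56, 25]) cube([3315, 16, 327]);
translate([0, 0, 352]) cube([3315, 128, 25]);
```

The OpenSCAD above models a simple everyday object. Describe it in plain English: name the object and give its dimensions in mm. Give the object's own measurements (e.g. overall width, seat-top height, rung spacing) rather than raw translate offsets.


An I-beam lying along x, 3315 mm long. Overall section height 377 mm. Two flanges 128 mm wide (y) and 25 mm thick, one on the floor and one at the top; a web 16 mm thick runs between them, centred on the flange width.


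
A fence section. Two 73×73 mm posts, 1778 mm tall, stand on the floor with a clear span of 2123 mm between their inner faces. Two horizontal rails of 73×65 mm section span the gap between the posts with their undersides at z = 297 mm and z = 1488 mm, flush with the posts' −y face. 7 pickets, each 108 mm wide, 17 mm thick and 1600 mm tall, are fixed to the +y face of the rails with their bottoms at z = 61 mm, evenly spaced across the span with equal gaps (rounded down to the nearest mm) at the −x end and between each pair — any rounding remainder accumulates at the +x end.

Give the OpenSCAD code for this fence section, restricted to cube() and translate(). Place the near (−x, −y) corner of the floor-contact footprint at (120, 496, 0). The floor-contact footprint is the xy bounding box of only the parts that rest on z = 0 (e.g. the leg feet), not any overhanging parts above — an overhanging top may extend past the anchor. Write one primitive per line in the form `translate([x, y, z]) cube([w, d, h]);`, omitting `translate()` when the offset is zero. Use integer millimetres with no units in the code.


translate([120, 496, 0]) cube([73, 73, 1778]);
translate([2316, 496, 0]) cube([73, 73, 1778]);
translate([193, 496, 297]) cube([2123, 73, 65]);
translate([193, 496, 1488]) cube([2123, 73, 65]);
translate([363, 569, 61]) cube([108, 17, 1600]);
translate([641, 569, 61]) cube([108, 17, 1600]);
translate([919, 569, 61]) cube([108, 17, 1600]);
translate([1197, 569, 61]) cube([108, 17, 1600]);
translate([1475, 569, 61]) cube([108, 17, 1600]);
translate([1753, 569, 61]) cube([108, 17, 1600]);
translate([2031, 569, 61]) cube([108, 17, 1600]);


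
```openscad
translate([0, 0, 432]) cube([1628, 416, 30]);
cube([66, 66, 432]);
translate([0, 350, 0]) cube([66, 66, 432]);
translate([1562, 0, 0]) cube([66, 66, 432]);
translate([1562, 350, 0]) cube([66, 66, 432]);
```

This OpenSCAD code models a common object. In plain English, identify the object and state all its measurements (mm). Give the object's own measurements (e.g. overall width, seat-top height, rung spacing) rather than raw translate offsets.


A bench: a 1628×416 mm seat slab, 30 mm thick, top at z = 462 mm, on four 66×66 mm square legs flush with the seat corners and standing on z = 0.


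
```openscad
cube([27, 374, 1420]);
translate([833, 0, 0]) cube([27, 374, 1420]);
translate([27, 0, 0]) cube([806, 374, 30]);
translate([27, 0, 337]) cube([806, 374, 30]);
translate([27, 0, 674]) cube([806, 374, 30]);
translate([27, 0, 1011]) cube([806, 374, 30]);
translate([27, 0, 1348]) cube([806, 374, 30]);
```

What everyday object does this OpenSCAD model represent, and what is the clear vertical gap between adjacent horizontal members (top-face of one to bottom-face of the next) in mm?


A bookshelf. The clear shelf gap is 307 mm.

Two tall side panels with 5 horizontal boards between them — a bookshelf. The first two shelf undersides are at z = 0 and z = 337; with shelf thickness 30, the clear gap is 337 − 0 − 30 = 307 mm.
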